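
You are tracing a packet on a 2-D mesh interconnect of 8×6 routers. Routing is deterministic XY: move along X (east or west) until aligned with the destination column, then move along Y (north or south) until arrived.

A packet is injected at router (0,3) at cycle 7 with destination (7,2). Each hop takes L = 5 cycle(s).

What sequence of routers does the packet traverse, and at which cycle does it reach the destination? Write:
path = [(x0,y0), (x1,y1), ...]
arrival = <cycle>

[0] x=0 y=3 t=7
[1] x=1 y=3 t=12 →E
[2] x=2 y=3 t=17 →E
[3] x=3 y=3 t=22 →E
[4] x=4 y=3 t=27 →E
[5] x=5 y=3 t=32 →E
[6] x=6 y=3 t=37 →E
[7] x=7 y=3 t=42 →E
[8] x=7 y=2 t=47 →S

path = [(0,3), (1,3), (2,3), (3,3), (4,3), (5,3), (6,3), (7,3), (7,2)]
arrival = 47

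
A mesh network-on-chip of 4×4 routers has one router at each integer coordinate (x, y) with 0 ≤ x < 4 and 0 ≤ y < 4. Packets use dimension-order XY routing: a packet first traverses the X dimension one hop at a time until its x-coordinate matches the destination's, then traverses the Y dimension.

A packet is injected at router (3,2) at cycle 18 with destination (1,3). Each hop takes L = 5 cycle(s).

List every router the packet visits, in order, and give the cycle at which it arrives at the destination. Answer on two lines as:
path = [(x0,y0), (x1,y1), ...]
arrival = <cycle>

path = [(3,2), (2,2), (1,2), (1,3)]
arrival = 33

src (3,2)  cyc=18
W→(2,2)  cyc=23
W→(1,2)  cyc=28
N→(1,3)  cyc=33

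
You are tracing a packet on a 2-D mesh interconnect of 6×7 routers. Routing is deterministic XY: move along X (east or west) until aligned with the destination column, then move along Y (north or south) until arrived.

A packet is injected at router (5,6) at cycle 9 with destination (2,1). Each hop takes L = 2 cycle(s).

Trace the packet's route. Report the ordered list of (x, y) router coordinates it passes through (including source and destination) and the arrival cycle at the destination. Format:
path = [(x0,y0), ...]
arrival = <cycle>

#0 — 5,6 | c9
#1 — 4,6 | c11 | W
#2 — 3,6 | c13 | W
#3 — 2,6 | c15 | W
#4 — 2,5 | c17 | S
#5 — 2,4 | c19 | S
#6 — 2,3 | c21 | S
#7 — 2,2 | c23 | S
#8 — 2,1 | c25 | S

path = [(5,6), (4,6), (3,6), (2,6), (2,5), (2,4), (2,3), (2,2), (2,1)]
arrival = 25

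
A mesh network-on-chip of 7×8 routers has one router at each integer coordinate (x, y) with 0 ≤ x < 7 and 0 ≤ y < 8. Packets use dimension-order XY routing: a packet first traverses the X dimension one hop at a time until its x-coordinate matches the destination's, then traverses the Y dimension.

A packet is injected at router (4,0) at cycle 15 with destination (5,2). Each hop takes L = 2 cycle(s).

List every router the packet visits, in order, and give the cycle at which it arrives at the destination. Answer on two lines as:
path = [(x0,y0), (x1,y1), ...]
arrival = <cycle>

path = [(4,0), (5,0), (5,1), (5,2)]
arrival = 21

  0. router=(4,0) cycle=15 (inject)
  1. router=(5,0) cycle=17 dir=E
  2. router=(5,1) cycle=19 dir=N
  3. router=(5,2) cycle=21 dir=N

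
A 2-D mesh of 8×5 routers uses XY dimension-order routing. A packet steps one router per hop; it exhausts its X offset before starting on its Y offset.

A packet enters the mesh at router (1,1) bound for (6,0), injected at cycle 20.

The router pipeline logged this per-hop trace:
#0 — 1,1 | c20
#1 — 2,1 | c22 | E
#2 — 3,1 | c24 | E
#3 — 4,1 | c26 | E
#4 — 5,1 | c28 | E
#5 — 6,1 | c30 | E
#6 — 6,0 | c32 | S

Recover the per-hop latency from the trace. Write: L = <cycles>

L = 2

Δcyc across hop 0→1: 22 − 20 = 2.
One hop costs L cycles, so L = 2.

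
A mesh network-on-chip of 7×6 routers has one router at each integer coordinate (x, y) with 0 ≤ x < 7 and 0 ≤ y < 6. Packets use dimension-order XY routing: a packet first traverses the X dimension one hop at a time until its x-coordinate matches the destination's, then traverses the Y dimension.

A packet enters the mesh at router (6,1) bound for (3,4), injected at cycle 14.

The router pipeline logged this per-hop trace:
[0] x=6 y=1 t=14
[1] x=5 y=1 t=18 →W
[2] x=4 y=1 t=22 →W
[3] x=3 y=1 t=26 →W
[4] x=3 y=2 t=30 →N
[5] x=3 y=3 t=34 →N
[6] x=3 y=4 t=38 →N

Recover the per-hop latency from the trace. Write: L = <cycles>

Between hops 0 and 1 the cycle counter advances 18 − 14 = 4.
That increment is L by definition: L = 4.

L = 4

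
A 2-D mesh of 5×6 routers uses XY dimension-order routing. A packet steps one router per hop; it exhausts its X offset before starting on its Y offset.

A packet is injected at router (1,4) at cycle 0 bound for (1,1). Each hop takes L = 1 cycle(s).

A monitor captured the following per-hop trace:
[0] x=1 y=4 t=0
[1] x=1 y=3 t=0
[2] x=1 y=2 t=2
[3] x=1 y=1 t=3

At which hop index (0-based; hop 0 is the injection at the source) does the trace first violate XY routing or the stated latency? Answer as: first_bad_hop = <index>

hop 1: step (+0,-1), +0 cyc — BAD: Δcyc=0≠L

first_bad_hop = 1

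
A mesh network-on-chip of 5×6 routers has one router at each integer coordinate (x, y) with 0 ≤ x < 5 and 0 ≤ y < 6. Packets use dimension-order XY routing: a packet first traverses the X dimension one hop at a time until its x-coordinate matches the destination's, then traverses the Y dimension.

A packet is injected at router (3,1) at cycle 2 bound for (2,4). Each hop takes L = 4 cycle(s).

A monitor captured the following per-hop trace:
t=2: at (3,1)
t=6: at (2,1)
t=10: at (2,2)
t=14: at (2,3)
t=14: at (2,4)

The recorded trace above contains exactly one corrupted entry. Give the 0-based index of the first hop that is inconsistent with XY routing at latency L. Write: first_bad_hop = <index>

  1: Δx=-1 Δy=+0 Δt=4 [ok]
  2: Δx=+0 Δy=+1 Δt=4 [ok]
  3: Δx=+0 Δy=+1 Δt=4 [ok]
  4: Δx=+0 Δy=+1 Δt=0 [BAD: Δcyc=0≠L]

first_bad_hop = 4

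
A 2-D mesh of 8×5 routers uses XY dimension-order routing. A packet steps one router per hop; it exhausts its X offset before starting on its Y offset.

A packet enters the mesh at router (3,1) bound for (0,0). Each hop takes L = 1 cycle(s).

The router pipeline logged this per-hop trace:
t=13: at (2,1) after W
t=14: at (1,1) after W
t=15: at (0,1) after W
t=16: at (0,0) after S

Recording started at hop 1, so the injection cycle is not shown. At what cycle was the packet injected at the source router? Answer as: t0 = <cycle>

The first recorded entry is hop 1 at cycle 13.
Therefore t0 = 13 − L = 12.

t0 = 12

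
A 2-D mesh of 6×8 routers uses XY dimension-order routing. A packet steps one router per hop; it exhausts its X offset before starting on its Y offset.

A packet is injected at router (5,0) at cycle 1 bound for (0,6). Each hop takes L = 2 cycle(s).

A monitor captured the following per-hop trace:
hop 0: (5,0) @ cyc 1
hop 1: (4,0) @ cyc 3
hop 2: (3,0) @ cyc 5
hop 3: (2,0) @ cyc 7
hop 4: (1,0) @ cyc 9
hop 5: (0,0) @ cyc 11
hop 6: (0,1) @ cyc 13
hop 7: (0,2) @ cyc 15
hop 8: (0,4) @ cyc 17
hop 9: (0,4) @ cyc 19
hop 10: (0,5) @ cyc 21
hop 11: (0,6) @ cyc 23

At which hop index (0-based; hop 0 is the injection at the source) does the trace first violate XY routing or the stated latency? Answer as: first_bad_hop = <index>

hop 1: step (-1,+0), +2 cyc — ok
hop 2: step (-1,+0), +2 cyc — ok
hop 3: step (-1,+0), +2 cyc — ok
hop 4: step (-1,+0), +2 cyc — ok
hop 5: step (-1,+0), +2 cyc — ok
hop 6: step (+0,+1), +2 cyc — ok
hop 7: step (+0,+1), +2 cyc — ok
hop 8: step (+0,+2), +2 cyc — BAD: non-unit step

first_bad_hop = 8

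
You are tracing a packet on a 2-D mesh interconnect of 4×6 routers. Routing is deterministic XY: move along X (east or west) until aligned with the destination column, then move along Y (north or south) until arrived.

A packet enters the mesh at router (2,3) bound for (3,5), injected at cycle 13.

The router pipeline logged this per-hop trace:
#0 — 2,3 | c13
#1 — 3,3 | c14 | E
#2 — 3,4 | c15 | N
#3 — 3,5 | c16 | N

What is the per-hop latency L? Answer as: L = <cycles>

From hop 0 (13) to hop 1 (14): +1 cycles.
Each hop adds L, hence L = 1.

L = 1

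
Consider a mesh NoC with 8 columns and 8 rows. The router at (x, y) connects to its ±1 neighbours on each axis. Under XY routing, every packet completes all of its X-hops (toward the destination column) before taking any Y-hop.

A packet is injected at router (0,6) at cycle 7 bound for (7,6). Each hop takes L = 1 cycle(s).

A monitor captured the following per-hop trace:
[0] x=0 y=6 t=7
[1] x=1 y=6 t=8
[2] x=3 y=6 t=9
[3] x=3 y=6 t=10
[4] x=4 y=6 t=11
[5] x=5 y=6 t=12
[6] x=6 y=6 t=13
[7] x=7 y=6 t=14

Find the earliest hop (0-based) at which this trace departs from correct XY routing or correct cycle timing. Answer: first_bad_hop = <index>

first_bad_hop = 2

check 1→ d=(1,0) cyc+1: ok
check 2→ d=(2,0) cyc+1: BAD: non-unit step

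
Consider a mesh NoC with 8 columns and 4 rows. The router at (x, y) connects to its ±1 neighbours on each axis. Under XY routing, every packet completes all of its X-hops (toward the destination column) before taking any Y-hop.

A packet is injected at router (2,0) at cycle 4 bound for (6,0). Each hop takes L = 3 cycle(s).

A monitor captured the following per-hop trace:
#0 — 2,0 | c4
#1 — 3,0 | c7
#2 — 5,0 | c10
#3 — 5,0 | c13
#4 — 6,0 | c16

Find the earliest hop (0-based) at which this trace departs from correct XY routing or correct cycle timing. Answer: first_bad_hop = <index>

first_bad_hop = 2

check 1→ d=(1,0) cyc+3: ok
check 2→ d=(2,0) cyc+3: BAD: non-unit step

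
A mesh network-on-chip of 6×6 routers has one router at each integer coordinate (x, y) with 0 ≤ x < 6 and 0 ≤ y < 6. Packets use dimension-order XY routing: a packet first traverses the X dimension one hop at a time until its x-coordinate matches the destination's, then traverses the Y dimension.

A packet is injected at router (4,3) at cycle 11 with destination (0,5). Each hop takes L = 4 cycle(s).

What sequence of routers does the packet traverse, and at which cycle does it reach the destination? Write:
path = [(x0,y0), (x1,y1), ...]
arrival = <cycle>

src (4,3)  cyc=11
W→(3,3)  cyc=15
W→(2,3)  cyc=19
W→(1,3)  cyc=23
W→(0,3)  cyc=27
N→(0,4)  cyc=31
N→(0,5)  cyc=35

path = [(4,3), (3,3), (2,3), (1,3), (0,3), (0,4), (0,5)]
arrival = 35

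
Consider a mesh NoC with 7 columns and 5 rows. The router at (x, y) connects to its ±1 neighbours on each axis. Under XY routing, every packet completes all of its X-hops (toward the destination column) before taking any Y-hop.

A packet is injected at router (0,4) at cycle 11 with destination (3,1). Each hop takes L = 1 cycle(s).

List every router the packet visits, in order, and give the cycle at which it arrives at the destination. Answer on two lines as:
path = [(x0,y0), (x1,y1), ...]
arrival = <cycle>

path = [(0,4), (1,4), (2,4), (3,4), (3,3), (3,2), (3,1)]
arrival = 17

#0 — 0,4 | c11
#1 — 1,4 | c12 | E
#2 — 2,4 | c13 | E
#3 — 3,4 | c14 | E
#4 — 3,3 | c15 | S
#5 — 3,2 | c16 | S
#6 — 3,1 | c17 | S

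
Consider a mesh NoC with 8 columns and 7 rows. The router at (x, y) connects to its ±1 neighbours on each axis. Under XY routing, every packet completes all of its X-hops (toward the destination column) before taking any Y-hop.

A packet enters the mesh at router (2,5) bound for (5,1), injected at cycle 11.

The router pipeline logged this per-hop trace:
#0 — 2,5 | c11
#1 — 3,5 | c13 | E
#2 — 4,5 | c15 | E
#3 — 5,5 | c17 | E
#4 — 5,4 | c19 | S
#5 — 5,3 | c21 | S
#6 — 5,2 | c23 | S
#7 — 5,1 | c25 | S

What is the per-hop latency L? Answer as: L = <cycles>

L = 2

Δcyc across hop 0→1: 13 − 11 = 2.
Each hop adds L, hence L = 2.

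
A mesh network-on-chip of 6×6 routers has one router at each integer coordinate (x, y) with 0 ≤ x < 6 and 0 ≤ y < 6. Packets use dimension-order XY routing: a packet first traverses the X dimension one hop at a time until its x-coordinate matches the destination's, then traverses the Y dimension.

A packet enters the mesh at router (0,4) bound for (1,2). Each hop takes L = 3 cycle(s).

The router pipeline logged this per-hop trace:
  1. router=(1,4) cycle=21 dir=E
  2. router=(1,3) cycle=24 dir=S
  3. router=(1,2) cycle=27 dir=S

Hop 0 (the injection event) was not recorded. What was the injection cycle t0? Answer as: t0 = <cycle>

t0 = 18

The first recorded entry is hop 1 at cycle 21.
Subtract one hop: t0 = 21 − 3 = 18.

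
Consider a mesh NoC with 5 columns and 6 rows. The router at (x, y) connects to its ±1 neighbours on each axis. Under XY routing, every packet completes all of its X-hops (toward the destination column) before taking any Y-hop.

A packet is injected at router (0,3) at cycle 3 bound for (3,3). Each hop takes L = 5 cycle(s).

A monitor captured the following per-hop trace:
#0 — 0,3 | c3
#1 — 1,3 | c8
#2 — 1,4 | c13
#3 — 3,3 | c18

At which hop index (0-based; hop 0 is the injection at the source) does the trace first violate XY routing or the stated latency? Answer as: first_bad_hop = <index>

  1: Δx=+1 Δy=+0 Δt=5 [ok]
  2: Δx=+0 Δy=+1 Δt=5 [BAD: Y-move but x=1≠3]

first_bad_hop = 2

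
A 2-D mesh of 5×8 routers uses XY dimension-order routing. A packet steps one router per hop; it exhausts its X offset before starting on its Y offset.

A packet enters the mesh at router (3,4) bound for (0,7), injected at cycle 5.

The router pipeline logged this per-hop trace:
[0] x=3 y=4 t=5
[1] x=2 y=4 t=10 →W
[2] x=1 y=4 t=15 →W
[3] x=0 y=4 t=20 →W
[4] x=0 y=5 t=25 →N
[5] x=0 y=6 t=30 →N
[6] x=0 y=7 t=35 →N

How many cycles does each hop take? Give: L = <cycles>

cyc[1] − cyc[0] = 10 − 5 = 5.
That increment is L by definition: L = 5.

L = 5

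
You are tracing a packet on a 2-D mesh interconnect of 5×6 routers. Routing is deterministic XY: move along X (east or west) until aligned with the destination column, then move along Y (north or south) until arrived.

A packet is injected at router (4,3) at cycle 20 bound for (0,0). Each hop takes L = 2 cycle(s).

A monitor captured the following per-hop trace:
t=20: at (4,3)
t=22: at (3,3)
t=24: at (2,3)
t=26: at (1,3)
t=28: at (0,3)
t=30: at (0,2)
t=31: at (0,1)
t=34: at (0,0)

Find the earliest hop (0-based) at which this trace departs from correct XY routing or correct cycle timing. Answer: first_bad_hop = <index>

  1: Δx=-1 Δy=+0 Δt=2 [ok]
  2: Δx=-1 Δy=+0 Δt=2 [ok]
  3: Δx=-1 Δy=+0 Δt=2 [ok]
  4: Δx=-1 Δy=+0 Δt=2 [ok]
  5: Δx=+0 Δy=-1 Δt=2 [ok]
  6: Δx=+0 Δy=-1 Δt=1 [BAD: Δcyc=1≠L]

first_bad_hop = 6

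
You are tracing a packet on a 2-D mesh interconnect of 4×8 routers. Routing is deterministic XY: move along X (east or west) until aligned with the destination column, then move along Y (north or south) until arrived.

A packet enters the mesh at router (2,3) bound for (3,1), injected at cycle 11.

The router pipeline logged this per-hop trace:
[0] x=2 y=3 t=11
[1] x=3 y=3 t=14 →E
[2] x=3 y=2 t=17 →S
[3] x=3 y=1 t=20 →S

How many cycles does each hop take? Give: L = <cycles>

L = 3

From hop 0 (11) to hop 1 (14): +3 cycles.
Per-hop latency L = Δcyc = 3.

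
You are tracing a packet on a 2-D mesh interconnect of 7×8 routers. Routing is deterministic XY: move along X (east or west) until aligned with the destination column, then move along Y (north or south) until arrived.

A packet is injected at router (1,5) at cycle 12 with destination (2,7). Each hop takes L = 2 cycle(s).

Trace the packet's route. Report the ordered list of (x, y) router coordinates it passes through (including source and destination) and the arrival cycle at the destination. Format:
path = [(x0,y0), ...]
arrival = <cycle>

path = [(1,5), (2,5), (2,6), (2,7)]
arrival = 18

[0] x=1 y=5 t=12
[1] x=2 y=5 t=14 →E
[2] x=2 y=6 t=16 →N
[3] x=2 y=7 t=18 →N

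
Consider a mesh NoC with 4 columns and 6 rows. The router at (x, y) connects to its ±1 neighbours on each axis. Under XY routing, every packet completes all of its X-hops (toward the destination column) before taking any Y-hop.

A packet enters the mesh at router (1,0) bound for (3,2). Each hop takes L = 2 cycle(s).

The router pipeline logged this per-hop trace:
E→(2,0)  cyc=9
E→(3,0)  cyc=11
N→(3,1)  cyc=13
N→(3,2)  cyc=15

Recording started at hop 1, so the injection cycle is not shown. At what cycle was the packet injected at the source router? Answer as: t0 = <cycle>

t0 = 7

At hop 1 the cycle is 9; in general cyc_k = t0 + kL.
Subtract one hop: t0 = 9 − 2 = 7.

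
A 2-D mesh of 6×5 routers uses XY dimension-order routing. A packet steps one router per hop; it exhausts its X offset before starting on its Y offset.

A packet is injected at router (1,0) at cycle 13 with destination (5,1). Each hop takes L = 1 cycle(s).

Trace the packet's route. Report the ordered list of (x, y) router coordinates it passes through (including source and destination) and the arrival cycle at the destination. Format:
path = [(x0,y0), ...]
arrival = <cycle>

path = [(1,0), (2,0), (3,0), (4,0), (5,0), (5,1)]
arrival = 18

t=13: at (1,0)
t=14: at (2,0) after E
t=15: at (3,0) after E
t=16: at (4,0) after E
t=17: at (5,0) after E
t=18: at (5,1) after N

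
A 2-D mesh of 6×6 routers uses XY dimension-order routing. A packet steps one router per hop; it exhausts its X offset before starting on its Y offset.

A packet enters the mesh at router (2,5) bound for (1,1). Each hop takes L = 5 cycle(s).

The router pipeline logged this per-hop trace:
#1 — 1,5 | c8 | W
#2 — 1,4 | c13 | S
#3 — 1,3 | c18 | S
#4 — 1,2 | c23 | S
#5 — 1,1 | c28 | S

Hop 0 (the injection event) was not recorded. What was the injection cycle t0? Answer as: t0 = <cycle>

t0 = 3

At hop 1 the cycle is 8; in general cyc_k = t0 + kL.
Therefore t0 = 8 − L = 3.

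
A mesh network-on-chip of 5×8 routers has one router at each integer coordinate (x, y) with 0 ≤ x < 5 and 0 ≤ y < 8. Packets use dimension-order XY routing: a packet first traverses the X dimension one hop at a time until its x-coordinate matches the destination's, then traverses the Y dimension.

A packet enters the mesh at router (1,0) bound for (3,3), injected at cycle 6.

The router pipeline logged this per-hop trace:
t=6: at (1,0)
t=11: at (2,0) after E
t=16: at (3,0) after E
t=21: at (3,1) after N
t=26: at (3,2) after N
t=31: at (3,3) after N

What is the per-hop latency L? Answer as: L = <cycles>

L = 5

Between hops 0 and 1 the cycle counter advances 11 − 6 = 5.
Per-hop latency L = Δcyc = 5.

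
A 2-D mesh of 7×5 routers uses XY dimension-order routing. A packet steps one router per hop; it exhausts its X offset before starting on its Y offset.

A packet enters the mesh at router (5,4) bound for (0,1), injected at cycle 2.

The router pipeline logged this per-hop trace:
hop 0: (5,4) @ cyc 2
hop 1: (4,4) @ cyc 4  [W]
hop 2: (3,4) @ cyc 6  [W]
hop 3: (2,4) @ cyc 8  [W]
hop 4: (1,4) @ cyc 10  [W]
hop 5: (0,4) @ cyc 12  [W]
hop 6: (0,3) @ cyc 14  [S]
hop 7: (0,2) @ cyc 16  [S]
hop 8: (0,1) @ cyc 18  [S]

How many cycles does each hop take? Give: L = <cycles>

L = 2

Δcyc across hop 0→1: 4 − 2 = 2.
One hop costs L cycles, so L = 2.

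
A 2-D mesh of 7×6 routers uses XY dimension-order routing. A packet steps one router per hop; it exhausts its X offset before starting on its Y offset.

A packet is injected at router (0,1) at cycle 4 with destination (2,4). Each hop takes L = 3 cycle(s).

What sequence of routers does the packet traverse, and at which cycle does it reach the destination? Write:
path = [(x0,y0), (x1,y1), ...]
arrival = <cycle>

path = [(0,1), (1,1), (2,1), (2,2), (2,3), (2,4)]
arrival = 19

  0. router=(0,1) cycle=4 (inject)
  1. router=(1,1) cycle=7 dir=E
  2. router=(2,1) cycle=10 dir=E
  3. router=(2,2) cycle=13 dir=N
  4. router=(2,3) cycle=16 dir=N
  5. router=(2,4) cycle=19 dir=N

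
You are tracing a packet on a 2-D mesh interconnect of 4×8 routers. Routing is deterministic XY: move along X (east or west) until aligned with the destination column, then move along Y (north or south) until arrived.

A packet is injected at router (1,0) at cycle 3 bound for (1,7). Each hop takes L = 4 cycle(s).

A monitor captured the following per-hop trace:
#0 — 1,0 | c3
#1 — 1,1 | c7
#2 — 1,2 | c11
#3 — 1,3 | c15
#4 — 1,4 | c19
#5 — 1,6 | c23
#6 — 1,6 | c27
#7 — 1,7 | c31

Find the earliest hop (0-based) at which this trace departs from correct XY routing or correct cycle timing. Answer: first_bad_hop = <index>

[1] (+0,+1) / 4c ⇒ ok
[2] (+0,+1) / 4c ⇒ ok
[3] (+0,+1) / 4c ⇒ ok
[4] (+0,+1) / 4c ⇒ ok
[5] (+0,+2) / 4c ⇒ BAD: non-unit step

first_bad_hop = 5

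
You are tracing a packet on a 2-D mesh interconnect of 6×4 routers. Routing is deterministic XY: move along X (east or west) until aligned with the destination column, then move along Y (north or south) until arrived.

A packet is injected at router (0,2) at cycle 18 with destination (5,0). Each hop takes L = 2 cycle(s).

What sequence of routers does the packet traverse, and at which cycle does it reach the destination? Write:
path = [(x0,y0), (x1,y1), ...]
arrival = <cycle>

  0. router=(0,2) cycle=18 (inject)
  1. router=(1,2) cycle=20 dir=E
  2. router=(2,2) cycle=22 dir=E
  3. router=(3,2) cycle=24 dir=E
  4. router=(4,2) cycle=26 dir=E
  5. router=(5,2) cycle=28 dir=E
  6. router=(5,1) cycle=30 dir=S
  7. router=(5,0) cycle=32 dir=S

path = [(0,2), (1,2), (2,2), (3,2), (4,2), (5,2), (5,1), (5,0)]
arrival = 32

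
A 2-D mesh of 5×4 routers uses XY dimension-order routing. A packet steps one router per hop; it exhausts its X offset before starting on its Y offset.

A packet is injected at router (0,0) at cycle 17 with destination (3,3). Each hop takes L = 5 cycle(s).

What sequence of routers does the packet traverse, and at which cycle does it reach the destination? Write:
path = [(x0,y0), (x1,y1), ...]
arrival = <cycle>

#0 — 0,0 | c17
#1 — 1,0 | c22 | E
#2 — 2,0 | c27 | E
#3 — 3,0 | c32 | E
#4 — 3,1 | c37 | N
#5 — 3,2 | c42 | N
#6 — 3,3 | c47 | N

path = [(0,0), (1,0), (2,0), (3,0), (3,1), (3,2), (3,3)]
arrival = 47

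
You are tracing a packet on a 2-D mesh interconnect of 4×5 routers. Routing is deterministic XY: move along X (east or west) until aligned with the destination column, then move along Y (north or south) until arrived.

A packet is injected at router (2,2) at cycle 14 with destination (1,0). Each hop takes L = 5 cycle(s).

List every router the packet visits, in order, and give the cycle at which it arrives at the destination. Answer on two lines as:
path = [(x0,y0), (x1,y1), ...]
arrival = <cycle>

path = [(2,2), (1,2), (1,1), (1,0)]
arrival = 29

  0. router=(2,2) cycle=14 (inject)
  1. router=(1,2) cycle=19 dir=W
  2. router=(1,1) cycle=24 dir=S
  3. router=(1,0) cycle=29 dir=S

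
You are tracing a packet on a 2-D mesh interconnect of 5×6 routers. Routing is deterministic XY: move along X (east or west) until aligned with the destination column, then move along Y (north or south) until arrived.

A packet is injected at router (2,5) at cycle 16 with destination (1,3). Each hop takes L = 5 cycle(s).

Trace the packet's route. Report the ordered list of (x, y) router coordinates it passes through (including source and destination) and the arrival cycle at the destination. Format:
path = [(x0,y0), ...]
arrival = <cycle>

path = [(2,5), (1,5), (1,4), (1,3)]
arrival = 31

hop 0: (2,5) @ cyc 16
hop 1: (1,5) @ cyc 21  [W]
hop 2: (1,4) @ cyc 26  [S]
hop 3: (1,3) @ cyc 31  [S]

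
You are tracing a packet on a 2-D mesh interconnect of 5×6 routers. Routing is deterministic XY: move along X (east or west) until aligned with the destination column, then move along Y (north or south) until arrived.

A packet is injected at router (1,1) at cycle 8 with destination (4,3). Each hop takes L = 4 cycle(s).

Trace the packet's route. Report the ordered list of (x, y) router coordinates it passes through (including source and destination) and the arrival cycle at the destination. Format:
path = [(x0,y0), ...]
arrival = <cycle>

  0. router=(1,1) cycle=8 (inject)
  1. router=(2,1) cycle=12 dir=E
  2. router=(3,1) cycle=16 dir=E
  3. router=(4,1) cycle=20 dir=E
  4. router=(4,2) cycle=24 dir=N
  5. router=(4,3) cycle=28 dir=N

path = [(1,1), (2,1), (3,1), (4,1), (4,2), (4,3)]
arrival = 28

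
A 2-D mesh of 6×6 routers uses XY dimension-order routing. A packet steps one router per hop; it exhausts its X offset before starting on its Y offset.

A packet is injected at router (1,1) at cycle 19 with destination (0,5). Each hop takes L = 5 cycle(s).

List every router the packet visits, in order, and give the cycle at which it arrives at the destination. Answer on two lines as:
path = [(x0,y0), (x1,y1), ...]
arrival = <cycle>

src (1,1)  cyc=19
W→(0,1)  cyc=24
N→(0,2)  cyc=29
N→(0,3)  cyc=34
N→(0,4)  cyc=39
N→(0,5)  cyc=44

path = [(1,1), (0,1), (0,2), (0,3), (0,4), (0,5)]
arrival = 44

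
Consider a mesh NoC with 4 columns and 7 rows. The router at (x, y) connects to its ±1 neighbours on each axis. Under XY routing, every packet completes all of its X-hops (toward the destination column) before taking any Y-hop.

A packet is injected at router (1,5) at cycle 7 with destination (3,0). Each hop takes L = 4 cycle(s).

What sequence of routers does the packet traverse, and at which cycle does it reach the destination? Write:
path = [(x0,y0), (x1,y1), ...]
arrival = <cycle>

path = [(1,5), (2,5), (3,5), (3,4), (3,3), (3,2), (3,1), (3,0)]
arrival = 35

src (1,5)  cyc=7
E→(2,5)  cyc=11
E→(3,5)  cyc=15
S→(3,4)  cyc=19
S→(3,3)  cyc=23
S→(3,2)  cyc=27
S→(3,1)  cyc=31
S→(3,0)  cyc=35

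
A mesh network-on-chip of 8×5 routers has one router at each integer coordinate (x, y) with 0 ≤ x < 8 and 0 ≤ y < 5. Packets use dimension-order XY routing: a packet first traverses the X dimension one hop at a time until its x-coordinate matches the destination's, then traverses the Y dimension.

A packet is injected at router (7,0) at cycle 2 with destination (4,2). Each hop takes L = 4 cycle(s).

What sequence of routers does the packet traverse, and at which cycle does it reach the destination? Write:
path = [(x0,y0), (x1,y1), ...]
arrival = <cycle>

[0] x=7 y=0 t=2
[1] x=6 y=0 t=6 →W
[2] x=5 y=0 t=10 →W
[3] x=4 y=0 t=14 →W
[4] x=4 y=1 t=18 →N
[5] x=4 y=2 t=22 →N

path = [(7,0), (6,0), (5,0), (4,0), (4,1), (4,2)]
arrival = 22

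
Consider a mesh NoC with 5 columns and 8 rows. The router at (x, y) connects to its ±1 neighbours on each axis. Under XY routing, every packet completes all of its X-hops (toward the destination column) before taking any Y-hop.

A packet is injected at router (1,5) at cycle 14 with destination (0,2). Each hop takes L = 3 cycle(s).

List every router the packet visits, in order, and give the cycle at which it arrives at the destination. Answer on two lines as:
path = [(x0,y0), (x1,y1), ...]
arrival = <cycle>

src (1,5)  cyc=14
W→(0,5)  cyc=17
S→(0,4)  cyc=20
S→(0,3)  cyc=23
S→(0,2)  cyc=26

path = [(1,5), (0,5), (0,4), (0,3), (0,2)]
arrival = 26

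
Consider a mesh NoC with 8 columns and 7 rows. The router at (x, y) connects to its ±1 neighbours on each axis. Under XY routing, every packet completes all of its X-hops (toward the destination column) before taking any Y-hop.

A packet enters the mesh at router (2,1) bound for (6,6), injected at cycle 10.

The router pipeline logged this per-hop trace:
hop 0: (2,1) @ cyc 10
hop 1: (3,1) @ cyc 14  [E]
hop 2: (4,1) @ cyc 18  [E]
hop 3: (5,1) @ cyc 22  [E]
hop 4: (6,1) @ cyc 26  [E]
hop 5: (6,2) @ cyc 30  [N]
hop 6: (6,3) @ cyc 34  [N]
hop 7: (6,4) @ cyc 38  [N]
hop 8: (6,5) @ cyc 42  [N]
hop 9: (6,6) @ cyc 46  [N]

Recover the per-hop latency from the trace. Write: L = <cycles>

L = 4

Δcyc across hop 0→1: 14 − 10 = 4.
Per-hop latency L = Δcyc = 4.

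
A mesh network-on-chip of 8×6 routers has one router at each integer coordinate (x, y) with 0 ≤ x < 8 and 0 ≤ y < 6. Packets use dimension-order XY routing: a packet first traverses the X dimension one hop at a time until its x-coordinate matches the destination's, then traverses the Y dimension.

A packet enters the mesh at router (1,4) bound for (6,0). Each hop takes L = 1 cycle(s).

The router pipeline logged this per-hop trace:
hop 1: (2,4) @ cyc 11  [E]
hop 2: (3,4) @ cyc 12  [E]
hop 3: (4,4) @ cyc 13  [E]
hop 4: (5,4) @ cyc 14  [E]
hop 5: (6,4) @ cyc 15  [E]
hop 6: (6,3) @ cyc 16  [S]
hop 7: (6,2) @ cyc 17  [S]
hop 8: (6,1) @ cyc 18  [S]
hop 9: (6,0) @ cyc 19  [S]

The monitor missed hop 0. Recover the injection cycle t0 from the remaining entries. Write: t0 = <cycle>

t0 = 10

cyc[1] = 11 and cyc[k] = t0 + k·L for every k.
t0 = cyc[1] − L = 11 − 1 = 10.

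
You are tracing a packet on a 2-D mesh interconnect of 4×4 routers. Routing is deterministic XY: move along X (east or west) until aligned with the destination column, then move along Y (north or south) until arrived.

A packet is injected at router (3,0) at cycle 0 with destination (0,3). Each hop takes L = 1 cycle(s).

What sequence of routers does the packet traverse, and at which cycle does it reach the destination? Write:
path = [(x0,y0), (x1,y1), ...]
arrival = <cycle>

[0] x=3 y=0 t=0
[1] x=2 y=0 t=1 →W
[2] x=1 y=0 t=2 →W
[3] x=0 y=0 t=3 →W
[4] x=0 y=1 t=4 →N
[5] x=0 y=2 t=5 →N
[6] x=0 y=3 t=6 →N

path = [(3,0), (2,0), (1,0), (0,0), (0,1), (0,2), (0,3)]
arrival = 6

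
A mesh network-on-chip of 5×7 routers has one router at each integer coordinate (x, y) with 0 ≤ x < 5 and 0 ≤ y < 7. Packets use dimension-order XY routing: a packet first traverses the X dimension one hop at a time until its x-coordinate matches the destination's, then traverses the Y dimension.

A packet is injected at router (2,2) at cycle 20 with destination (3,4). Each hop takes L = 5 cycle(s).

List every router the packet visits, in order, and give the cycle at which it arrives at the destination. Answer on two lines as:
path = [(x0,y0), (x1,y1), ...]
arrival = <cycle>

hop 0: (2,2) @ cyc 20
hop 1: (3,2) @ cyc 25  [E]
hop 2: (3,3) @ cyc 30  [N]
hop 3: (3,4) @ cyc 35  [N]

path = [(2,2), (3,2), (3,3), (3,4)]
arrival = 35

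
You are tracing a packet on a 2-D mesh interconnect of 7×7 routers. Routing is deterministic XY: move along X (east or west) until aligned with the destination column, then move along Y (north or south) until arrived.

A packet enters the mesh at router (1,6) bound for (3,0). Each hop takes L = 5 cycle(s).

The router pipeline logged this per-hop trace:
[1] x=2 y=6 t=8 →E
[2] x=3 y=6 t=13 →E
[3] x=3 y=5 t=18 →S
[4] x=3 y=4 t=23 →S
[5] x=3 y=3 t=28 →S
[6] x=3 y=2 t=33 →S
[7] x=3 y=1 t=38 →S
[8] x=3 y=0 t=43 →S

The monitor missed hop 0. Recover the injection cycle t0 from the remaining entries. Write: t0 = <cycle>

t0 = 3

Hop 1 reached at cycle 8; hop k is at t0 + k·L.
Subtract one hop: t0 = 8 − 5 = 3.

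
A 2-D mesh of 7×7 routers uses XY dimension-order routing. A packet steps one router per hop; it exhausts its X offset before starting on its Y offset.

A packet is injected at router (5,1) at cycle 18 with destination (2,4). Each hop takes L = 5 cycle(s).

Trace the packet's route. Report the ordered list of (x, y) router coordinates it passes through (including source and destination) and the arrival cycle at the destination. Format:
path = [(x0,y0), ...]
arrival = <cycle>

path = [(5,1), (4,1), (3,1), (2,1), (2,2), (2,3), (2,4)]
arrival = 48

src (5,1)  cyc=18
W→(4,1)  cyc=23
W→(3,1)  cyc=28
W→(2,1)  cyc=33
N→(2,2)  cyc=38
N→(2,3)  cyc=43
N→(2,4)  cyc=48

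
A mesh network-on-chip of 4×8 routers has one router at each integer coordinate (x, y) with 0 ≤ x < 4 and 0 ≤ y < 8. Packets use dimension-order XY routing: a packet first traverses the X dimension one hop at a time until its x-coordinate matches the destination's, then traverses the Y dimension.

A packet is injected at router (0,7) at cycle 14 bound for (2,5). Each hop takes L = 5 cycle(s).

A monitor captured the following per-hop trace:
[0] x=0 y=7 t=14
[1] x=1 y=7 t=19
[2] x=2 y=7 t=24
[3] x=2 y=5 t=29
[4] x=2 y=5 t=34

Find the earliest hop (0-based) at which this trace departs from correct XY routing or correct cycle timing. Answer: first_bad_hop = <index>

hop 1: step (+1,+0), +5 cyc — ok
hop 2: step (+1,+0), +5 cyc — ok
hop 3: step (+0,-2), +5 cyc — BAD: non-unit step

first_bad_hop = 3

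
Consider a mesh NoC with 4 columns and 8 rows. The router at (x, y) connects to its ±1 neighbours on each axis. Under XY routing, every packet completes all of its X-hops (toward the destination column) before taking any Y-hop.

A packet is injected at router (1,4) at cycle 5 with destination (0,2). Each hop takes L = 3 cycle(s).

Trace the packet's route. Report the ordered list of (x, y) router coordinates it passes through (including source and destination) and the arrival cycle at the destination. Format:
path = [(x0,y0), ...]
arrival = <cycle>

path = [(1,4), (0,4), (0,3), (0,2)]
arrival = 14

#0 — 1,4 | c5
#1 — 0,4 | c8 | W
#2 — 0,3 | c11 | S
#3 — 0,2 | c14 | S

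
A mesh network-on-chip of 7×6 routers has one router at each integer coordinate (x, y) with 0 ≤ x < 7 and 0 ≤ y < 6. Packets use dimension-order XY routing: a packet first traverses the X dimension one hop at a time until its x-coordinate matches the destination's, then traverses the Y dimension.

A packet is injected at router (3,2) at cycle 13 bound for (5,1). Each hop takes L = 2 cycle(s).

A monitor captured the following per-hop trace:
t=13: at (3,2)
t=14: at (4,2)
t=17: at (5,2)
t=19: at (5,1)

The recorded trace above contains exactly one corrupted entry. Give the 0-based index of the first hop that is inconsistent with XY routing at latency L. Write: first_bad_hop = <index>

check 1→ d=(1,0) cyc+1: BAD: Δcyc=1≠L

first_bad_hop = 1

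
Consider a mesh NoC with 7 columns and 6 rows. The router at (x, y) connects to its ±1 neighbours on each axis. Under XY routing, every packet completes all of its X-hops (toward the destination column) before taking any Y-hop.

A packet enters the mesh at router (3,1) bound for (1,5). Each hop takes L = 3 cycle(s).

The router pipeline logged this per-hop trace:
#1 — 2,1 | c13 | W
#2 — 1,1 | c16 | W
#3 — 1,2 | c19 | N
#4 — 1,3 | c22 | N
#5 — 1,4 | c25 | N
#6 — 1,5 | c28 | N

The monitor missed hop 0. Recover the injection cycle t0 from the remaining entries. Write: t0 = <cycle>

The first recorded entry is hop 1 at cycle 13.
Therefore t0 = 13 − L = 10.

t0 = 10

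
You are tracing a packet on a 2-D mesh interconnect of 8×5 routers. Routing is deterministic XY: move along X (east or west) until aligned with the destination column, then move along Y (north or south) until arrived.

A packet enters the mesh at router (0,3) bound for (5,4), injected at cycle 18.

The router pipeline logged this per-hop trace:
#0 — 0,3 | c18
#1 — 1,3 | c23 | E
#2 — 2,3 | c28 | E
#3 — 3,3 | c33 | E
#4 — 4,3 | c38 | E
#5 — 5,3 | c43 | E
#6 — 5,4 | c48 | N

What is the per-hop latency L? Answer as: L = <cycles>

cyc[1] − cyc[0] = 23 − 18 = 5.
One hop costs L cycles, so L = 5.

L = 5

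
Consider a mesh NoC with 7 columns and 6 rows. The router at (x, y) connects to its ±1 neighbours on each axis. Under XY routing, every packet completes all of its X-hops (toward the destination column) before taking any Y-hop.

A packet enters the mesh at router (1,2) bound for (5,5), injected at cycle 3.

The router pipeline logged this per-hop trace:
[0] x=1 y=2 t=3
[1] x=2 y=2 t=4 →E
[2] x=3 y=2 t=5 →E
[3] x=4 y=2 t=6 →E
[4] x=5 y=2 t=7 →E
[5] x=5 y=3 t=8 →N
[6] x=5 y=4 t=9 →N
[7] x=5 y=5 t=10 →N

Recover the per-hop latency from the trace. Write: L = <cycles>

L = 1

Between hops 0 and 1 the cycle counter advances 4 − 3 = 1.
One hop costs L cycles, so L = 1.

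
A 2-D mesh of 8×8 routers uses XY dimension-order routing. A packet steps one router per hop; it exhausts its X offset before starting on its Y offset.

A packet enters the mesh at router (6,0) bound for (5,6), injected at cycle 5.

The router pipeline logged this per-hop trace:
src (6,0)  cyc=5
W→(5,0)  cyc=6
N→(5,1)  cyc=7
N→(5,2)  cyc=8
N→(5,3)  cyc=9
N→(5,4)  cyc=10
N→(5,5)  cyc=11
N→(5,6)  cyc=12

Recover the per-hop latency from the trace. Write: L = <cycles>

L = 1

Δcyc across hop 0→1: 6 − 5 = 1.
Each hop adds L, hence L = 1.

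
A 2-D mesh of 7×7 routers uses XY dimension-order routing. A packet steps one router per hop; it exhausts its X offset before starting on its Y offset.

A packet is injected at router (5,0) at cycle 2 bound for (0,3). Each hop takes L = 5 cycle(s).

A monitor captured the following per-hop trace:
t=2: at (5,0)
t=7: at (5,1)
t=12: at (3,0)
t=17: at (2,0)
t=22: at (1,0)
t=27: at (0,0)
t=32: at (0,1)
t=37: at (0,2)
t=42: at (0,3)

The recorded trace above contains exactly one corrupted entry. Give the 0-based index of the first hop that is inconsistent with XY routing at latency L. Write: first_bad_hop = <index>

first_bad_hop = 1

check 1→ d=(0,1) cyc+5: BAD: Y-move but x=5≠0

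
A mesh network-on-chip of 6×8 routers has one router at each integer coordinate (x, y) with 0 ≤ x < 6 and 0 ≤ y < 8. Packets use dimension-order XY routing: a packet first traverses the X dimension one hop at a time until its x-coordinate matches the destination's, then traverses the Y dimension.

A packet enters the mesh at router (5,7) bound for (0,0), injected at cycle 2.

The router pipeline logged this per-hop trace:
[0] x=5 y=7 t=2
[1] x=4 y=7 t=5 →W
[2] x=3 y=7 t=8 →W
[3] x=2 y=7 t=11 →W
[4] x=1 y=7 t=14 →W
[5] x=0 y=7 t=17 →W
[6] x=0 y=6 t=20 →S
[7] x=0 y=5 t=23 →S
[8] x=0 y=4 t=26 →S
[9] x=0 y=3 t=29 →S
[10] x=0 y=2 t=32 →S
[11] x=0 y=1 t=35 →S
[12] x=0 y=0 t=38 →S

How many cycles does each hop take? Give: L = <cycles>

L = 3

Between hops 0 and 1 the cycle counter advances 5 − 2 = 3.
Each hop adds L, hence L = 3.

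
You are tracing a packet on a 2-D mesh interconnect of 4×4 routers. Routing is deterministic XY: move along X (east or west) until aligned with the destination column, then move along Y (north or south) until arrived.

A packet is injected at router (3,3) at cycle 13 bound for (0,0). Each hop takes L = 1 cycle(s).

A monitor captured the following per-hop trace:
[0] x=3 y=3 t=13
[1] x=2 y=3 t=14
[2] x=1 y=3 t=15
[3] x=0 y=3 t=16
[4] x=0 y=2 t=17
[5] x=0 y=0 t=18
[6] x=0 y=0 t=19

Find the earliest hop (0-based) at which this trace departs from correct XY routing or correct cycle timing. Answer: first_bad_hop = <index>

hop 1: step (-1,+0), +1 cyc — ok
hop 2: step (-1,+0), +1 cyc — ok
hop 3: step (-1,+0), +1 cyc — ok
hop 4: step (+0,-1), +1 cyc — ok
hop 5: step (+0,-2), +1 cyc — BAD: non-unit step

first_bad_hop = 5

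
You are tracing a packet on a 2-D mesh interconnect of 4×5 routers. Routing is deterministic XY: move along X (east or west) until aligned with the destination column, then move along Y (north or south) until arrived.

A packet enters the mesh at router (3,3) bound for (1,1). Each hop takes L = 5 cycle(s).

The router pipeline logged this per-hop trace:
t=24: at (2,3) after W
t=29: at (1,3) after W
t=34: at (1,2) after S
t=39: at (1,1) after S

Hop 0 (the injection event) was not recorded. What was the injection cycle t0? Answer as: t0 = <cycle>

cyc[1] = 24 and cyc[k] = t0 + k·L for every k.
Therefore t0 = 24 − L = 19.

t0 = 19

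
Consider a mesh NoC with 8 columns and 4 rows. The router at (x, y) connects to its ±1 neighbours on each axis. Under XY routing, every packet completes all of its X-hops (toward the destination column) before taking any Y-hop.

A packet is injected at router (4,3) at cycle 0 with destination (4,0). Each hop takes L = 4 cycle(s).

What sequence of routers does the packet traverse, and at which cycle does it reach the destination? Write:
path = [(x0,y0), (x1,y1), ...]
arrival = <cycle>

  0. router=(4,3) cycle=0 (inject)
  1. router=(4,2) cycle=4 dir=S
  2. router=(4,1) cycle=8 dir=S
  3. router=(4,0) cycle=12 dir=S

path = [(4,3), (4,2), (4,1), (4,0)]
arrival = 12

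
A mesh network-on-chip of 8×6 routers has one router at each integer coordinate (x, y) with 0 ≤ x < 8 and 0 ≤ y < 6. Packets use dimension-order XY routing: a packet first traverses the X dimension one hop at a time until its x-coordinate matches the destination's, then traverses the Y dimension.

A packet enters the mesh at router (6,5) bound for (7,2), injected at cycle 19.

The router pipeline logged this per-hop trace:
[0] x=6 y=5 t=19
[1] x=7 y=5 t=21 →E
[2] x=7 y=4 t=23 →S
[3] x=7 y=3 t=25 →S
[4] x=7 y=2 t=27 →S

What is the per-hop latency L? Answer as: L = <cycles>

From hop 0 (19) to hop 1 (21): +2 cycles.
One hop costs L cycles, so L = 2.

L = 2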